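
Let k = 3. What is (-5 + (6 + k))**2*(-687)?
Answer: -10992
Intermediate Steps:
(-5 + (6 + k))**2*(-687) = (-5 + (6 + 3))**2*(-687) = (-5 + 9)**2*(-687) = 4**2*(-687) = 16*(-687) = -10992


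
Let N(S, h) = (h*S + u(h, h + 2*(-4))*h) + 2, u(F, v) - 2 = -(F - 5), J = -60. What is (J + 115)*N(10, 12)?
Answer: 3410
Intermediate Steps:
u(F, v) = 7 - F (u(F, v) = 2 - (F - 5) = 2 - (-5 + F) = 2 + (5 - F) = 7 - F)
N(S, h) = 2 + S*h + h*(7 - h) (N(S, h) = (h*S + (7 - h)*h) + 2 = (S*h + h*(7 - h)) + 2 = 2 + S*h + h*(7 - h))
(J + 115)*N(10, 12) = (-60 + 115)*(2 + 10*12 - 1*12*(-7 + 12)) = 55*(2 + 120 - 1*12*5) = 55*(2 + 120 - 60) = 55*62 = 3410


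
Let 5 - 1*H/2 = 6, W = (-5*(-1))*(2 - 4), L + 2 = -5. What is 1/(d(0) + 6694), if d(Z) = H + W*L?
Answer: 1/6762 ≈ 0.00014789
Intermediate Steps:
L = -7 (L = -2 - 5 = -7)
W = -10 (W = 5*(-2) = -10)
H = -2 (H = 10 - 2*6 = 10 - 12 = -2)
d(Z) = 68 (d(Z) = -2 - 10*(-7) = -2 + 70 = 68)
1/(d(0) + 6694) = 1/(68 + 6694) = 1/6762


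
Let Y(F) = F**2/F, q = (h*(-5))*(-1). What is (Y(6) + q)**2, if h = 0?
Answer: 36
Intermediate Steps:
q = 0 (q = (0*(-5))*(-1) = 0*(-1) = 0)
Y(F) = F
(Y(6) + q)**2 = (6 + 0)**2 = 6**2 = 36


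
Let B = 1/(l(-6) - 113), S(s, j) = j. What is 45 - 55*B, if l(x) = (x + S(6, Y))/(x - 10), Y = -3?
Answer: 81835/1799 ≈ 45.489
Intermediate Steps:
l(x) = (-3 + x)/(-10 + x) (l(x) = (x - 3)/(x - 10) = (-3 + x)/(-10 + x))
B = -16/1799 (B = 1/((-3 - 6)/(-10 - 6) - 113) = 1/(-9/(-16) - 113) = 1/(-1/16*(-9) - 113) = 1/(9/16 - 113) = 1/(-1799/16) = -16/1799 ≈ -0.0088938)
45 - 55*B = 45 - 55*(-16/1799) = 45 + 880/1799 = 81835/1799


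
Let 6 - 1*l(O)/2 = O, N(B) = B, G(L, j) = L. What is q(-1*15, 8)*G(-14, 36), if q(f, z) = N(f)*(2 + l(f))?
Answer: 9240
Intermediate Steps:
l(O) = 12 - 2*O
q(f, z) = f*(14 - 2*f) (q(f, z) = f*(2 + (12 - 2*f)) = f*(14 - 2*f))
q(-1*15, 8)*G(-14, 36) = (2*(-1*15)*(7 - (-1)*15))*(-14) = (2*(-15)*(7 - 1*(-15)))*(-14) = (2*(-15)*(7 + 15))*(-14) = (2*(-15)*22)*(-14) = -660*(-14) = 9240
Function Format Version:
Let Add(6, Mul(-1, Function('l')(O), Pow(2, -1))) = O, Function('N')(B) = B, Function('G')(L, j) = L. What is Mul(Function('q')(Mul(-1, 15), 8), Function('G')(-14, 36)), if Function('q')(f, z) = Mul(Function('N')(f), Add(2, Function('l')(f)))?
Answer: 9240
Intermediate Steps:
Function('l')(O) = Add(12, Mul(-2, O))
Function('q')(f, z) = Mul(f, Add(14, Mul(-2, f))) (Function('q')(f, z) = Mul(f, Add(2, Add(12, Mul(-2, f)))) = Mul(f, Add(14, Mul(-2, f))))
Mul(Function('q')(Mul(-1, 15), 8), Function('G')(-14, 36)) = Mul(Mul(2, Mul(-1, 15), Add(7, Mul(-1, Mul(-1, 15)))), -14) = Mul(Mul(2, -15, Add(7, Mul(-1, -15))), -14) = Mul(Mul(2, -15, Add(7, 15)), -14) = Mul(Mul(2, -15, 22), -14) = Mul(-660, -14) = 9240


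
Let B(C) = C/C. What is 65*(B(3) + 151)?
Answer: 9880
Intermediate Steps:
B(C) = 1
65*(B(3) + 151) = 65*(1 + 151) = 65*152 = 9880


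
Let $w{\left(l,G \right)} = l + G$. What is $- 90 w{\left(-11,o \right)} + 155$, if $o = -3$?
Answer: $1415$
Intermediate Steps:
$w{\left(l,G \right)} = G + l$
$- 90 w{\left(-11,o \right)} + 155 = - 90 \left(-3 - 11\right) + 155 = \left(-90\right) \left(-14\right) + 155 = 1260 + 155 = 1415$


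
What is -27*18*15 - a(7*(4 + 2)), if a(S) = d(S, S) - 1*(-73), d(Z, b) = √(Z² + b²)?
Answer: -7363 - 42*√2 ≈ -7422.4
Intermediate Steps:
a(S) = 73 + √2*√(S²) (a(S) = √(S² + S²) - 1*(-73) = √(2*S²) + 73 = √2*√(S²) + 73 = 73 + √2*√(S²))
-27*18*15 - a(7*(4 + 2)) = -27*18*15 - (73 + √2*√((7*(4 + 2))²)) = -486*15 - (73 + √2*√((7*6)²)) = -7290 - (73 + √2*√(42²)) = -7290 - (73 + √2*√1764) = -7290 - (73 + √2*42) = -7290 - (73 + 42*√2) = -7290 + (-73 - 42*√2) = -7363 - 42*√2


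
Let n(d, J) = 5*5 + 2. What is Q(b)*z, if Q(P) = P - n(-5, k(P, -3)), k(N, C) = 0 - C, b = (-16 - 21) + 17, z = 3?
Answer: -141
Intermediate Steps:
b = -20 (b = -37 + 17 = -20)
k(N, C) = -C
n(d, J) = 27 (n(d, J) = 25 + 2 = 27)
Q(P) = -27 + P (Q(P) = P - 1*27 = P - 27 = -27 + P)
Q(b)*z = (-27 - 20)*3 = -47*3 = -141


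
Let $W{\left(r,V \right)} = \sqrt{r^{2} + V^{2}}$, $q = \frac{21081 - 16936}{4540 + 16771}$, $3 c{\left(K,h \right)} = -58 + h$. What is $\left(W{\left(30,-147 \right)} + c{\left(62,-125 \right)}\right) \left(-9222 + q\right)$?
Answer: $\frac{11988079717}{21311} - \frac{589577691 \sqrt{2501}}{21311} \approx -8.2102 \cdot 10^{5}$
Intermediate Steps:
$c{\left(K,h \right)} = - \frac{58}{3} + \frac{h}{3}$ ($c{\left(K,h \right)} = \frac{-58 + h}{3} = - \frac{58}{3} + \frac{h}{3}$)
$q = \frac{4145}{21311} \approx 0.1945$
$W{\left(r,V \right)} = \sqrt{V^{2} + r^{2}}$
$\left(W{\left(30,-147 \right)} + c{\left(62,-125 \right)}\right) \left(-9222 + q\right) = \left(\sqrt{\left(-147\right)^{2} + 30^{2}} + \left(- \frac{58}{3} + \frac{1}{3} \left(-125\right)\right)\right) \left(-9222 + \frac{4145}{21311}\right) = \left(\sqrt{21609 + 900} - 61\right) \left(- \frac{196525897}{21311}\right) = \left(\sqrt{22509} - 61\right) \left(- \frac{196525897}{21311}\right) = \left(3 \sqrt{2501} - 61\right) \left(- \frac{196525897}{21311}\right) = \left(-61 + 3 \sqrt{2501}\right) \left(- \frac{196525897}{21311}\right) = \frac{11988079717}{21311} - \frac{589577691 \sqrt{2501}}{21311}$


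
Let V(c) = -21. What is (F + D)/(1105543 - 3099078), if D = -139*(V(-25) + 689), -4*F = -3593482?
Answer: -1611037/3987070 ≈ -0.40407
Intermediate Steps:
F = 1796741/2 (F = -¼*(-3593482) = 1796741/2 ≈ 8.9837e+5)
D = -92852 (D = -139*(-21 + 689) = -139*668 = -92852)
(F + D)/(1105543 - 3099078) = (1796741/2 - 92852)/(1105543 - 3099078) = (1611037/2)/(-1993535) = (1611037/2)*(-1/1993535) = -1611037/3987070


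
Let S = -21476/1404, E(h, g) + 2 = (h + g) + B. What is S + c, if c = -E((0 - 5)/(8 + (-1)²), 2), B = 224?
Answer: -6446/27 ≈ -238.74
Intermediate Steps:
E(h, g) = 222 + g + h (E(h, g) = -2 + ((h + g) + 224) = -2 + ((g + h) + 224) = -2 + (224 + g + h) = 222 + g + h)
c = -2011/9 (c = -(222 + 2 + (0 - 5)/(8 + (-1)²)) = -(222 + 2 - 5/(8 + 1)) = -(222 + 2 - 5/9) = -1*2011/9 = -2011/9 ≈ -223.44)
S = -413/27 (S = -21476*1/1404 = -413/27 ≈ -15.296)
S + c = -413/27 - 2011/9 = -6446/27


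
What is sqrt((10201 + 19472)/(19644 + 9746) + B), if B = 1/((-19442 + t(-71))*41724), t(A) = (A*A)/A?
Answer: sqrt(11120167032325985703095)/104948133810 ≈ 1.0048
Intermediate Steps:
t(A) = A (t(A) = A**2/A = A)
B = -1/814160412 (B = 1/(-19442 - 71*41724) = (1/41724)/(-19513) = -1/19513*1/41724 = -1/814160412 ≈ -1.2283e-9)
sqrt((10201 + 19472)/(19644 + 9746) + B) = sqrt((10201 + 19472)/(19644 + 9746) - 1/814160412) = sqrt(29673/29390 - 1/814160412) = sqrt(12079290937943/11964087254340) = sqrt(11120167032325985703095)/104948133810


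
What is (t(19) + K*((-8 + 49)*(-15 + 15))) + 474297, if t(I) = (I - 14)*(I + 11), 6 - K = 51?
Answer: 474447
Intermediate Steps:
K = -45 (K = 6 - 1*51 = 6 - 51 = -45)
t(I) = (-14 + I)*(11 + I)
(t(19) + K*((-8 + 49)*(-15 + 15))) + 474297 = ((-154 + 19² - 3*19) - 45*(-8 + 49)*(-15 + 15)) + 474297 = ((-154 + 361 - 57) - 1845*0) + 474297 = (150 - 45*0) + 474297 = (150 + 0) + 474297 = 150 + 474297 = 474447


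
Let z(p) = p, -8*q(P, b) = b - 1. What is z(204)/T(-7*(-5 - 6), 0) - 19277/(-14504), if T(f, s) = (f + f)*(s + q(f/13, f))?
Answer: 97465/81928 ≈ 1.1896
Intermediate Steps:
q(P, b) = 1/8 - b/8 (q(P, b) = -(b - 1)/8 = -(-1 + b)/8 = 1/8 - b/8)
T(f, s) = 2*f*(1/8 + s - f/8) (T(f, s) = (f + f)*(s + (1/8 - f/8)) = (2*f)*(1/8 + s - f/8) = 2*f*(1/8 + s - f/8))
z(204)/T(-7*(-5 - 6), 0) - 19277/(-14504) = 204/(((-7*(-5 - 6))*(1 - (-7)*(-5 - 6) + 8*0)/4)) - 19277/(-14504) = 204/(((-7*(-11))*(1 - (-7)*(-11) + 0)/4)) - 19277*(-1/14504) = 204/(((1/4)*77*(1 - 1*77 + 0))) + 521/392 = 204/(((1/4)*77*(1 - 77 + 0))) + 521/392 = 204/(((1/4)*77*(-76))) + 521/392 = 204/(-1463) + 521/392 = 204*(-1/1463) + 521/392 = -204/1463 + 521/392 = 97465/81928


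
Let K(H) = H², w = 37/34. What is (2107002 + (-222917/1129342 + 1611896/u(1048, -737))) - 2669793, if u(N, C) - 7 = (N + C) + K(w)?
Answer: -232411418898641511/416701223134 ≈ -5.5774e+5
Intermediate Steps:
w = 37/34 (w = 37*(1/34) = 37/34 ≈ 1.0882)
u(N, C) = 9461/1156 + C + N (u(N, C) = 7 + ((N + C) + (37/34)²) = 7 + ((C + N) + 1369/1156) = 7 + (1369/1156 + C + N) = 9461/1156 + C + N)
(2107002 + (-222917/1129342 + 1611896/u(1048, -737))) - 2669793 = (2107002 + (-222917/1129342 + 1611896/(9461/1156 - 737 + 1048))) - 2669793 = (2107002 + (-222917*1/1129342 + 1611896/(368977/1156))) - 2669793 = (2107002 + (-222917/1129342 + 1611896*(1156/368977))) - 2669793 = (2107002 + (-222917/1129342 + 1863351776/368977)) - 2669793 = (2107002 + 2104279170165483/416701223134) - 2669793 = 880094589715949751/416701223134 - 2669793 = -232411418898641511/416701223134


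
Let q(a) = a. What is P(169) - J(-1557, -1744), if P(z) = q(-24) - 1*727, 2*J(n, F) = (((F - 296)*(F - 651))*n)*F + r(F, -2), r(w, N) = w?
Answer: -6633470203079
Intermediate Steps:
J(n, F) = F/2 + F*n*(-651 + F)*(-296 + F)/2 (J(n, F) = ((((F - 296)*(F - 651))*n)*F + F)/2 = ((((-296 + F)*(-651 + F))*n)*F + F)/2 = ((((-651 + F)*(-296 + F))*n)*F + F)/2 = ((n*(-651 + F)*(-296 + F))*F + F)/2 = (F*n*(-651 + F)*(-296 + F) + F)/2 = (F + F*n*(-651 + F)*(-296 + F))/2 = F/2 + F*n*(-651 + F)*(-296 + F)/2)
P(z) = -751 (P(z) = -24 - 1*727 = -24 - 727 = -751)
P(169) - J(-1557, -1744) = -751 - (-1744)*(1 + 192696*(-1557) - 1557*(-1744)² - 947*(-1744)*(-1557))/2 = -751 - (-1744)*(1 - 300027672 - 1557*3041536 - 2571491376)/2 = -751 - (-1744)*(1 - 300027672 - 4735671552 - 2571491376)/2 = -751 - (-1744)*(-7607190599)/2 = -751 - 1*6633470202328 = -751 - 6633470202328 = -6633470203079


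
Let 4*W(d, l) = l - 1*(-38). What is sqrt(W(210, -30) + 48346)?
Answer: 6*sqrt(1343) ≈ 219.88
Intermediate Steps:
W(d, l) = 19/2 + l/4 (W(d, l) = (l - 1*(-38))/4 = (l + 38)/4 = (38 + l)/4 = 19/2 + l/4)
sqrt(W(210, -30) + 48346) = sqrt((19/2 + (1/4)*(-30)) + 48346) = sqrt((19/2 - 15/2) + 48346) = sqrt(2 + 48346) = sqrt(48348) = 6*sqrt(1343)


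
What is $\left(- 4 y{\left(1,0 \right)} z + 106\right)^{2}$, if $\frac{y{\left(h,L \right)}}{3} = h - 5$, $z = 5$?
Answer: $119716$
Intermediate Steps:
$y{\left(h,L \right)} = -15 + 3 h$ ($y{\left(h,L \right)} = 3 \left(h - 5\right) = 3 \left(-5 + h\right) = -15 + 3 h$)
$\left(- 4 y{\left(1,0 \right)} z + 106\right)^{2} = \left(- 4 \left(-15 + 3 \cdot 1\right) 5 + 106\right)^{2} = \left(- 4 \left(-15 + 3\right) 5 + 106\right)^{2} = \left(\left(-4\right) \left(-12\right) 5 + 106\right)^{2} = \left(48 \cdot 5 + 106\right)^{2} = \left(240 + 106\right)^{2} = 346^{2} = 119716$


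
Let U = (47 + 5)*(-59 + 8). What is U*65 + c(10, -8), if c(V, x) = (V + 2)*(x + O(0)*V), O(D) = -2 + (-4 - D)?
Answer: -173196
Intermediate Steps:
O(D) = -6 - D
U = -2652 (U = 52*(-51) = -2652)
c(V, x) = (2 + V)*(x - 6*V) (c(V, x) = (V + 2)*(x + (-6 - 1*0)*V) = (2 + V)*(x + (-6 + 0)*V) = (2 + V)*(x - 6*V))
U*65 + c(10, -8) = -2652*65 + (-12*10 - 6*10**2 + 2*(-8) + 10*(-8)) = -172380 + (-120 - 6*100 - 16 - 80) = -172380 + (-120 - 600 - 16 - 80) = -172380 - 816 = -173196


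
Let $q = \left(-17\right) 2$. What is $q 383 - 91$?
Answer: $-13113$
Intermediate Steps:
$q = -34$
$q 383 - 91 = \left(-34\right) 383 - 91 = -13022 - 91 = -13113$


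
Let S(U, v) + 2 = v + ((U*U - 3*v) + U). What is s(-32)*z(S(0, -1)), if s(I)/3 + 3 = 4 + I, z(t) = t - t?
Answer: 0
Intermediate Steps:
S(U, v) = -2 + U + U² - 2*v (S(U, v) = -2 + (v + ((U*U - 3*v) + U)) = -2 + (v + ((U² - 3*v) + U)) = -2 + (v + (U + U² - 3*v)) = -2 + (U + U² - 2*v) = -2 + U + U² - 2*v)
z(t) = 0
s(I) = 3 + 3*I (s(I) = -9 + 3*(4 + I) = -9 + (12 + 3*I) = 3 + 3*I)
s(-32)*z(S(0, -1)) = (3 + 3*(-32))*0 = (3 - 96)*0 = -93*0 = 0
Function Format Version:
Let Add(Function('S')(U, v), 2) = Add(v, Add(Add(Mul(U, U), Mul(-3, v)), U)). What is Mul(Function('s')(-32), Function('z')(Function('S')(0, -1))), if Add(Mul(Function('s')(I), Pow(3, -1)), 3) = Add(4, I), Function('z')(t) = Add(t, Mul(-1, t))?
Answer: 0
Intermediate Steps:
Function('S')(U, v) = Add(-2, U, Pow(U, 2), Mul(-2, v)) (Function('S')(U, v) = Add(-2, Add(v, Add(Add(Mul(U, U), Mul(-3, v)), U))) = Add(-2, Add(v, Add(Add(Pow(U, 2), Mul(-3, v)), U))) = Add(-2, Add(v, Add(U, Pow(U, 2), Mul(-3, v)))) = Add(-2, Add(U, Pow(U, 2), Mul(-2, v))) = Add(-2, U, Pow(U, 2), Mul(-2, v)))
Function('z')(t) = 0
Function('s')(I) = Add(3, Mul(3, I)) (Function('s')(I) = Add(-9, Mul(3, Add(4, I))) = Add(-9, Add(12, Mul(3, I))) = Add(3, Mul(3, I)))
Mul(Function('s')(-32), Function('z')(Function('S')(0, -1))) = Mul(Add(3, Mul(3, -32)), 0) = Mul(Add(3, -96), 0) = Mul(-93, 0) = 0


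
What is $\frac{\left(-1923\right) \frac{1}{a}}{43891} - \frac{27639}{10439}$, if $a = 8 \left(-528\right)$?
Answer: $- \frac{155276620363}{58646803072} \approx -2.6477$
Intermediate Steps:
$a = -4224$
$\frac{\left(-1923\right) \frac{1}{a}}{43891} - \frac{27639}{10439} = \frac{\left(-1923\right) \frac{1}{-4224}}{43891} - \frac{27639}{10439} = \left(-1923\right) \left(- \frac{1}{4224}\right) \frac{1}{43891} - \frac{27639}{10439} = \frac{641}{1408} \cdot \frac{1}{43891} - \frac{27639}{10439} = \frac{641}{61798528} - \frac{27639}{10439} = - \frac{155276620363}{58646803072}$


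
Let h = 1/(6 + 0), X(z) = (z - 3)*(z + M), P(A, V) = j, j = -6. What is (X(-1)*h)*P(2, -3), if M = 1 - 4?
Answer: -16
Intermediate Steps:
M = -3
P(A, V) = -6
X(z) = (-3 + z)² (X(z) = (z - 3)*(z - 3) = (-3 + z)*(-3 + z) = (-3 + z)²)
h = ⅙ (h = 1/6 = ⅙ ≈ 0.16667)
(X(-1)*h)*P(2, -3) = ((9 + (-1)² - 6*(-1))*(⅙))*(-6) = ((9 + 1 + 6)*(⅙))*(-6) = (16*(⅙))*(-6) = (8/3)*(-6) = -16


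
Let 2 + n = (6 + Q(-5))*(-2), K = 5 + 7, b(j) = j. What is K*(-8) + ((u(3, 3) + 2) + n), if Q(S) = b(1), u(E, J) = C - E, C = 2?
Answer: -111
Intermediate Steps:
u(E, J) = 2 - E
Q(S) = 1
K = 12
n = -16 (n = -2 + (6 + 1)*(-2) = -2 + 7*(-2) = -2 - 14 = -16)
K*(-8) + ((u(3, 3) + 2) + n) = 12*(-8) + (((2 - 1*3) + 2) - 16) = -96 + (((2 - 3) + 2) - 16) = -96 + ((-1 + 2) - 16) = -96 + (1 - 16) = -96 - 15 = -111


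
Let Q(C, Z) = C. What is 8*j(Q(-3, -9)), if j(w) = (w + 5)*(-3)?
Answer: -48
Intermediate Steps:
j(w) = -15 - 3*w (j(w) = (5 + w)*(-3) = -15 - 3*w)
8*j(Q(-3, -9)) = 8*(-15 - 3*(-3)) = 8*(-15 + 9) = 8*(-6) = -48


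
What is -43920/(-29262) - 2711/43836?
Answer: 307657973/213788172 ≈ 1.4391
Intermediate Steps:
-43920/(-29262) - 2711/43836 = -43920*(-1/29262) - 2711*1/43836 = 7320/4877 - 2711/43836 = 307657973/213788172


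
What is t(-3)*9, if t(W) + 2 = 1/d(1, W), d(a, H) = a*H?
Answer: -21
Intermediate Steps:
d(a, H) = H*a
t(W) = -2 + 1/W (t(W) = -2 + 1/(W*1) = -2 + 1/W)
t(-3)*9 = (-2 + 1/(-3))*9 = (-2 - 1/3)*9 = -7/3*9 = -21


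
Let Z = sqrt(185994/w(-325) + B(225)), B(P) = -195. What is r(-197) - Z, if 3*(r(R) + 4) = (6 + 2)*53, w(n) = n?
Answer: 412/3 - I*sqrt(3241797)/65 ≈ 137.33 - 27.7*I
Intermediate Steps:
r(R) = 412/3 (r(R) = -4 + ((6 + 2)*53)/3 = -4 + (8*53)/3 = -4 + (1/3)*424 = -4 + 424/3 = 412/3)
Z = I*sqrt(3241797)/65 (Z = sqrt(185994/(-325) - 195) = sqrt(185994*(-1/325) - 195) = sqrt(-185994/325 - 195) = sqrt(-249369/325) = I*sqrt(3241797)/65 ≈ 27.7*I)
r(-197) - Z = 412/3 - I*sqrt(3241797)/65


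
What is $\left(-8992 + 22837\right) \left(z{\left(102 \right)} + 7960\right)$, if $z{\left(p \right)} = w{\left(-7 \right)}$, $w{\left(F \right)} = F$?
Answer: $110109285$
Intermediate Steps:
$z{\left(p \right)} = -7$
$\left(-8992 + 22837\right) \left(z{\left(102 \right)} + 7960\right) = \left(-8992 + 22837\right) \left(-7 + 7960\right) = 13845 \cdot 7953 = 110109285$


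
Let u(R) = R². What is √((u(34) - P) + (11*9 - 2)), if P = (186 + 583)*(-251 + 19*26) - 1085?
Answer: I*√184529 ≈ 429.57*I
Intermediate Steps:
P = 185782 (P = 769*(-251 + 494) - 1085 = 769*243 - 1085 = 186867 - 1085 = 185782)
√((u(34) - P) + (11*9 - 2)) = √((34² - 1*185782) + (11*9 - 2)) = √((1156 - 185782) + (99 - 2)) = √(-184626 + 97) = √(-184529) = I*√184529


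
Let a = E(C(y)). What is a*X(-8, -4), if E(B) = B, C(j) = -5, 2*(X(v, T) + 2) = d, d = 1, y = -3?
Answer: 15/2 ≈ 7.5000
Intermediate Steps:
X(v, T) = -3/2 (X(v, T) = -2 + (½)*1 = -2 + ½ = -3/2)
a = -5
a*X(-8, -4) = -5*(-3/2) = 15/2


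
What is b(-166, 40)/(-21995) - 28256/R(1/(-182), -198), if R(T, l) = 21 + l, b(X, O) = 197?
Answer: 621455851/3893115 ≈ 159.63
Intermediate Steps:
b(-166, 40)/(-21995) - 28256/R(1/(-182), -198) = 197/(-21995) - 28256/(21 - 198) = 197*(-1/21995) - 28256/(-177) = -197/21995 - 28256*(-1/177) = -197/21995 + 28256/177 = 621455851/3893115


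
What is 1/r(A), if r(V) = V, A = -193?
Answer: -1/193 ≈ -0.0051813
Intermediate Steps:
1/r(A) = 1/(-193) = -1/193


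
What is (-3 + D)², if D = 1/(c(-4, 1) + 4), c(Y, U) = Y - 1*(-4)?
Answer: 121/16 ≈ 7.5625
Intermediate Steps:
c(Y, U) = 4 + Y (c(Y, U) = Y + 4 = 4 + Y)
D = ¼ (D = 1/((4 - 4) + 4) = 1/(0 + 4) = 1/4 = ¼ ≈ 0.25000)
(-3 + D)² = (-3 + ¼)² = (-11/4)² = 121/16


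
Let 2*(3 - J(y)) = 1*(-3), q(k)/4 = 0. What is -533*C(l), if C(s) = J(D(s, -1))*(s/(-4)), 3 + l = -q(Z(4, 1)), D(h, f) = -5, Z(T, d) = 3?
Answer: -14391/8 ≈ -1798.9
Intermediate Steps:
q(k) = 0 (q(k) = 4*0 = 0)
J(y) = 9/2 (J(y) = 3 - (-3)/2 = 3 - ½*(-3) = 3 + 3/2 = 9/2)
l = -3 (l = -3 - 1*0 = -3 + 0 = -3)
C(s) = -9*s/8 (C(s) = 9*(s/(-4))/2 = 9*(s*(-¼))/2 = 9*(-s/4)/2 = -9*s/8)
-533*C(l) = -(-4797)*(-3)/8 = -533*27/8 = -14391/8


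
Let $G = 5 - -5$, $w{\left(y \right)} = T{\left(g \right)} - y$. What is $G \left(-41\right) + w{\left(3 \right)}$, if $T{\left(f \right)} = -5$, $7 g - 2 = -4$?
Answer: $-418$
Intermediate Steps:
$g = - \frac{2}{7}$ ($g = \frac{2}{7} + \frac{1}{7} \left(-4\right) = \frac{2}{7} - \frac{4}{7} = - \frac{2}{7} \approx -0.28571$)
$w{\left(y \right)} = -5 - y$
$G = 10$ ($G = 5 + 5 = 10$)
$G \left(-41\right) + w{\left(3 \right)} = 10 \left(-41\right) - 8 = -410 - 8 = -418$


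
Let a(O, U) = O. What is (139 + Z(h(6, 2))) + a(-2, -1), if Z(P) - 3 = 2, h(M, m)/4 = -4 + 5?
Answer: 142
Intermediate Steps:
h(M, m) = 4 (h(M, m) = 4*(-4 + 5) = 4*1 = 4)
Z(P) = 5 (Z(P) = 3 + 2 = 5)
(139 + Z(h(6, 2))) + a(-2, -1) = (139 + 5) - 2 = 144 - 2 = 142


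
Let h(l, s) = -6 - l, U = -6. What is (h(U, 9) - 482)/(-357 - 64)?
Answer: 482/421 ≈ 1.1449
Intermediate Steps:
(h(U, 9) - 482)/(-357 - 64) = ((-6 - 1*(-6)) - 482)/(-357 - 64) = ((-6 + 6) - 482)/(-421) = (0 - 482)*(-1/421) = -482*(-1/421) = 482/421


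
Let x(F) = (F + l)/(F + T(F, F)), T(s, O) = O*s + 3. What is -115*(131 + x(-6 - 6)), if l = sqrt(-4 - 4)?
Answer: -135493/9 - 46*I*sqrt(2)/27 ≈ -15055.0 - 2.4094*I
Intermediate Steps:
T(s, O) = 3 + O*s
l = 2*I*sqrt(2) (l = sqrt(-8) = 2*I*sqrt(2) ≈ 2.8284*I)
x(F) = (F + 2*I*sqrt(2))/(3 + F + F**2) (x(F) = (F + 2*I*sqrt(2))/(F + (3 + F*F)) = (F + 2*I*sqrt(2))/(F + (3 + F**2)) = (F + 2*I*sqrt(2))/(3 + F + F**2))
-115*(131 + x(-6 - 6)) = -115*(131 + ((-6 - 6) + 2*I*sqrt(2))/(3 + (-6 - 6) + (-6 - 6)**2)) = -115*(131 + (-12 + 2*I*sqrt(2))/(3 - 12 + (-12)**2)) = -115*(131 + (-12 + 2*I*sqrt(2))/(3 - 12 + 144)) = -115*(131 + (-12 + 2*I*sqrt(2))/135) = -115*(131 + (-4/45 + 2*I*sqrt(2)/135)) = -115*(5891/45 + 2*I*sqrt(2)/135) = -135493/9 - 46*I*sqrt(2)/27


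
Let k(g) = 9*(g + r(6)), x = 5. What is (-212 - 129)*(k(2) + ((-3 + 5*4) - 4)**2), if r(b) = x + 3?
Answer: -88319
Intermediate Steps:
r(b) = 8 (r(b) = 5 + 3 = 8)
k(g) = 72 + 9*g (k(g) = 9*(g + 8) = 9*(8 + g) = 72 + 9*g)
(-212 - 129)*(k(2) + ((-3 + 5*4) - 4)**2) = (-212 - 129)*((72 + 9*2) + ((-3 + 5*4) - 4)**2) = -341*((72 + 18) + ((-3 + 20) - 4)**2) = -341*(90 + (17 - 4)**2) = -341*(90 + 13**2) = -341*(90 + 169) = -341*259 = -88319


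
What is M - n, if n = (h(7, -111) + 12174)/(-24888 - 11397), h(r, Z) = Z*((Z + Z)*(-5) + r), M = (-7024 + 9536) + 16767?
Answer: 233142234/12095 ≈ 19276.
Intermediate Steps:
M = 19279 (M = 2512 + 16767 = 19279)
h(r, Z) = Z*(r - 10*Z) (h(r, Z) = Z*((2*Z)*(-5) + r) = Z*(-10*Z + r) = Z*(r - 10*Z))
n = 37271/12095 (n = (-111*(7 - 10*(-111)) + 12174)/(-24888 - 11397) = (-111*(7 + 1110) + 12174)/(-36285) = (-111*1117 + 12174)*(-1/36285) = (-123987 + 12174)*(-1/36285) = -111813*(-1/36285) = 37271/12095 ≈ 3.0815)
M - n = 19279 - 1*37271/12095 = 19279 - 37271/12095 = 233142234/12095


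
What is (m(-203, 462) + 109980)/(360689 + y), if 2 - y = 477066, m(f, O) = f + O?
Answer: -110239/116375 ≈ -0.94727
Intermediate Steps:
m(f, O) = O + f
y = -477064 (y = 2 - 1*477066 = 2 - 477066 = -477064)
(m(-203, 462) + 109980)/(360689 + y) = ((462 - 203) + 109980)/(360689 - 477064) = (259 + 109980)/(-116375) = 110239*(-1/116375) = -110239/116375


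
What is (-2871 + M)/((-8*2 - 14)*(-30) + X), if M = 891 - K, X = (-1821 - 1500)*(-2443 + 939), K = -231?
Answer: -583/1665228 ≈ -0.00035010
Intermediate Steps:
X = 4994784 (X = -3321*(-1504) = 4994784)
M = 1122 (M = 891 - 1*(-231) = 891 + 231 = 1122)
(-2871 + M)/((-8*2 - 14)*(-30) + X) = (-2871 + 1122)/((-8*2 - 14)*(-30) + 4994784) = -1749/((-16 - 14)*(-30) + 4994784) = -1749/(-30*(-30) + 4994784) = -1749/(900 + 4994784) = -1749/4995684 = -1749*1/4995684 = -583/1665228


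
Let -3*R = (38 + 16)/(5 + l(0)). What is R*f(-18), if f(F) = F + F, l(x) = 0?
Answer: 648/5 ≈ 129.60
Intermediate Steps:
f(F) = 2*F
R = -18/5 (R = -(38 + 16)/(3*(5 + 0)) = -18/5 ≈ -3.6000)
R*f(-18) = -36*(-18)/5 = -18/5*(-36) = 648/5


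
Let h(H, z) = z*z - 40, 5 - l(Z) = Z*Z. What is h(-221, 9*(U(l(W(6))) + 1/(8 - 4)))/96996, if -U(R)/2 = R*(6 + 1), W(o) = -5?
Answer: 101787281/1551936 ≈ 65.587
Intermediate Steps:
l(Z) = 5 - Z**2 (l(Z) = 5 - Z*Z = 5 - Z**2)
U(R) = -14*R (U(R) = -2*R*(6 + 1) = -2*R*7 = -14*R)
h(H, z) = -40 + z**2 (h(H, z) = z**2 - 40 = -40 + z**2)
h(-221, 9*(U(l(W(6))) + 1/(8 - 4)))/96996 = (-40 + (9*(-14*(5 - 1*(-5)**2) + 1/(8 - 4)))**2)/96996 = (-40 + (9*(-14*(5 - 1*25) + 1/4))**2)*(1/96996) = (-40 + (9*(-14*(5 - 25) + 1/4))**2)*(1/96996) = (-40 + (9*(-14*(-20) + 1/4))**2)*(1/96996) = (-40 + (9*(280 + 1/4))**2)*(1/96996) = (-40 + (9*(1121/4))**2)*(1/96996) = (-40 + (10089/4)**2)*(1/96996) = (-40 + 101787921/16)*(1/96996) = (101787281/16)*(1/96996) = 101787281/1551936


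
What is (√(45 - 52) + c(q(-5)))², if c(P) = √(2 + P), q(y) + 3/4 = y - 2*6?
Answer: -175/4 ≈ -43.750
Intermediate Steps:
q(y) = -51/4 + y (q(y) = -¾ + (y - 2*6) = -¾ + (y - 12) = -¾ + (-12 + y) = -51/4 + y)
(√(45 - 52) + c(q(-5)))² = (√(45 - 52) + √(2 + (-51/4 - 5)))² = (√(-7) + √(2 - 71/4))² = (I*√7 + √(-63/4))² = (I*√7 + 3*I*√7/2)² = (5*I*√7/2)² = -175/4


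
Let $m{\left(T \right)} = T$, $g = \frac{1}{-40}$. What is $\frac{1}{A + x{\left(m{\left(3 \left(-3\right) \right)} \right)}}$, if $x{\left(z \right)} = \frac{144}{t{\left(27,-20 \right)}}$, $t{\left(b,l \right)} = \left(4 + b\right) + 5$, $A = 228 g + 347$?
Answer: $\frac{10}{3453} \approx 0.002896$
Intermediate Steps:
$g = - \frac{1}{40} \approx -0.025$
$A = \frac{3413}{10}$ ($A = 228 \left(- \frac{1}{40}\right) + 347 = - \frac{57}{10} + 347 = \frac{3413}{10} \approx 341.3$)
$t{\left(b,l \right)} = 9 + b$
$x{\left(z \right)} = 4$ ($x{\left(z \right)} = \frac{144}{9 + 27} = \frac{144}{36} = 144 \cdot \frac{1}{36} = 4$)
$\frac{1}{A + x{\left(m{\left(3 \left(-3\right) \right)} \right)}} = \frac{1}{\frac{3413}{10} + 4} = \frac{1}{\frac{3453}{10}} = \frac{10}{3453}$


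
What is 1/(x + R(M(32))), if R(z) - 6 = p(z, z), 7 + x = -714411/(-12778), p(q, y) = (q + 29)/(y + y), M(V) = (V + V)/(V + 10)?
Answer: 408896/26547605 ≈ 0.015402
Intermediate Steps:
M(V) = 2*V/(10 + V) (M(V) = (2*V)/(10 + V) = 2*V/(10 + V))
p(q, y) = (29 + q)/(2*y) (p(q, y) = (29 + q)/((2*y)) = (29 + q)*(1/(2*y)) = (29 + q)/(2*y))
x = 624965/12778 (x = -7 - 714411/(-12778) = -7 - 714411*(-1/12778) = -7 + 714411/12778 = 624965/12778 ≈ 48.909)
R(z) = 6 + (29 + z)/(2*z)
1/(x + R(M(32))) = 1/(624965/12778 + (29 + 13*(2*32/(10 + 32)))/(2*((2*32/(10 + 32))))) = 1/(624965/12778 + (29 + 13*(2*32/42))/(2*((2*32/42)))) = 1/(624965/12778 + (29 + 13*(2*32*(1/42)))/(2*((2*32*(1/42))))) = 1/(624965/12778 + (29 + 13*(32/21))/(2*(32/21))) = 1/(624965/12778 + (1/2)*(21/32)*(29 + 416/21)) = 1/(624965/12778 + (1/2)*(21/32)*(1025/21)) = 1/(624965/12778 + 1025/64) = 1/(26547605/408896) = 408896/26547605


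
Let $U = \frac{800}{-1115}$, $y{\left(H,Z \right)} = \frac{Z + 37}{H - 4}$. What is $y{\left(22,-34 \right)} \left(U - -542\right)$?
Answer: $\frac{60353}{669} \approx 90.214$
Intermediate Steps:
$y{\left(H,Z \right)} = \frac{37 + Z}{-4 + H}$
$U = - \frac{160}{223}$ ($U = 800 \left(- \frac{1}{1115}\right) = - \frac{160}{223} \approx -0.71749$)
$y{\left(22,-34 \right)} \left(U - -542\right) = \frac{37 - 34}{-4 + 22} \left(- \frac{160}{223} - -542\right) = \frac{1}{18} \cdot 3 \left(- \frac{160}{223} + 542\right) = \frac{1}{18} \cdot 3 \cdot \frac{120706}{223} = \frac{1}{6} \cdot \frac{120706}{223} = \frac{60353}{669}$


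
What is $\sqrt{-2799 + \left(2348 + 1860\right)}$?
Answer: $\sqrt{1409} \approx 37.537$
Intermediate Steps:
$\sqrt{-2799 + \left(2348 + 1860\right)} = \sqrt{-2799 + 4208} = \sqrt{1409}$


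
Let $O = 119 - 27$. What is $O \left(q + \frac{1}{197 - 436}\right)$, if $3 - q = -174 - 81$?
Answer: $\frac{5672812}{239} \approx 23736.0$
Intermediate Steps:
$O = 92$ ($O = 119 - 27 = 92$)
$q = 258$ ($q = 3 - \left(-174 - 81\right) = 3 - -255 = 3 + 255 = 258$)
$O \left(q + \frac{1}{197 - 436}\right) = 92 \left(258 + \frac{1}{197 - 436}\right) = 92 \left(258 + \frac{1}{-239}\right) = 92 \left(258 - \frac{1}{239}\right) = 92 \cdot \frac{61661}{239} = \frac{5672812}{239}$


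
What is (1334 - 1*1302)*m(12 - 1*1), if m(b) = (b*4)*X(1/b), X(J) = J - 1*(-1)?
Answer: 1536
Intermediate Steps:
X(J) = 1 + J (X(J) = J + 1 = 1 + J)
m(b) = 4*b*(1 + 1/b) (m(b) = (b*4)*(1 + 1/b) = (4*b)*(1 + 1/b) = 4*b*(1 + 1/b))
(1334 - 1*1302)*m(12 - 1*1) = (1334 - 1*1302)*(4 + 4*(12 - 1*1)) = (1334 - 1302)*(4 + 4*(12 - 1)) = 32*(4 + 4*11) = 32*(4 + 44) = 32*48 = 1536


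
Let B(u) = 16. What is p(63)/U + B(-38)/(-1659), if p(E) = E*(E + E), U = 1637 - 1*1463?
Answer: 2194393/48111 ≈ 45.611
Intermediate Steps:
U = 174 (U = 1637 - 1463 = 174)
p(E) = 2*E**2 (p(E) = E*(2*E) = 2*E**2)
p(63)/U + B(-38)/(-1659) = (2*63**2)/174 + 16/(-1659) = (2*3969)*(1/174) + 16*(-1/1659) = 7938*(1/174) - 16/1659 = 1323/29 - 16/1659 = 2194393/48111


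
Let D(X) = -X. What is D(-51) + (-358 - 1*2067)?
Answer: -2374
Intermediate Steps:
D(-51) + (-358 - 1*2067) = -1*(-51) + (-358 - 1*2067) = 51 + (-358 - 2067) = 51 - 2425 = -2374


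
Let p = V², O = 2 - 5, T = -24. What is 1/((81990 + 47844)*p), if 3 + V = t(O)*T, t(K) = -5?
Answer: 1/1777297626 ≈ 5.6265e-10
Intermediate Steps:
O = -3
V = 117 (V = -3 - 5*(-24) = -3 + 120 = 117)
p = 13689 (p = 117² = 13689)
1/((81990 + 47844)*p) = 1/((81990 + 47844)*13689) = (1/13689)/129834 = (1/129834)*(1/13689) = 1/1777297626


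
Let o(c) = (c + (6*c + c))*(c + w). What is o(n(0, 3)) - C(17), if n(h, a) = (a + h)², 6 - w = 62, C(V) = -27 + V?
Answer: -3374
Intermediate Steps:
w = -56 (w = 6 - 1*62 = 6 - 62 = -56)
o(c) = 8*c*(-56 + c) (o(c) = (c + (6*c + c))*(c - 56) = (c + 7*c)*(-56 + c) = (8*c)*(-56 + c) = 8*c*(-56 + c))
o(n(0, 3)) - C(17) = 8*(3 + 0)²*(-56 + (3 + 0)²) - (-27 + 17) = 8*3²*(-56 + 3²) - 1*(-10) = 8*9*(-56 + 9) + 10 = 8*9*(-47) + 10 = -3384 + 10 = -3374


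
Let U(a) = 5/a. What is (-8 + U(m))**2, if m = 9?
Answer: 4489/81 ≈ 55.420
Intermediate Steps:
(-8 + U(m))**2 = (-8 + 5/9)**2 = (-67/9)**2 = 4489/81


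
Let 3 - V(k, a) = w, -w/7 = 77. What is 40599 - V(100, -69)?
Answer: 40057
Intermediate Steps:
w = -539 (w = -7*77 = -539)
V(k, a) = 542 (V(k, a) = 3 - 1*(-539) = 3 + 539 = 542)
40599 - V(100, -69) = 40599 - 1*542 = 40599 - 542 = 40057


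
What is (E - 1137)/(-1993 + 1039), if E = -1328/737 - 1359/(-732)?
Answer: 204454607/171555912 ≈ 1.1918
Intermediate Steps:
E = 9829/179828 (E = -1328*1/737 - 1359*(-1/732) = -1328/737 + 453/244 = 9829/179828 ≈ 0.054658)
(E - 1137)/(-1993 + 1039) = (9829/179828 - 1137)/(-1993 + 1039) = -204454607/179828/(-954) = -204454607/179828*(-1/954) = 204454607/171555912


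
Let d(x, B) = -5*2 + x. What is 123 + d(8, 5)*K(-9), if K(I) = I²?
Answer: -39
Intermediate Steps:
d(x, B) = -10 + x
123 + d(8, 5)*K(-9) = 123 + (-10 + 8)*(-9)² = 123 - 2*81 = 123 - 162 = -39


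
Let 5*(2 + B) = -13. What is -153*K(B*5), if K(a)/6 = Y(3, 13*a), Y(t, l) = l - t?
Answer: 277236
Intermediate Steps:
B = -23/5 (B = -2 + (⅕)*(-13) = -2 - 13/5 = -23/5 ≈ -4.6000)
K(a) = -18 + 78*a (K(a) = 6*(13*a - 1*3) = 6*(13*a - 3) = 6*(-3 + 13*a) = -18 + 78*a)
-153*K(B*5) = -153*(-18 + 78*(-23/5*5)) = -153*(-18 + 78*(-23)) = -153*(-18 - 1794) = -153*(-1812) = 277236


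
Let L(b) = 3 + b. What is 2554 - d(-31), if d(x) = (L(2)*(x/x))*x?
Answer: 2709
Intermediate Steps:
d(x) = 5*x (d(x) = ((3 + 2)*(x/x))*x = (5*1)*x = 5*x)
2554 - d(-31) = 2554 - 5*(-31) = 2554 - 1*(-155) = 2554 + 155 = 2709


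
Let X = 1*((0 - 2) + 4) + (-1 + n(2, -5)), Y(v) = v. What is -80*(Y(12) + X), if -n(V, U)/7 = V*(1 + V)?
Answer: 2320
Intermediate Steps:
n(V, U) = -7*V*(1 + V)
X = -41 (X = 1*((0 - 2) + 4) + (-1 - 7*2*(1 + 2)) = 1*(-2 + 4) + (-1 - 7*2*3) = 1*2 + (-1 - 42) = 2 - 43 = -41)
-80*(Y(12) + X) = -80*(12 - 41) = -80*(-29) = 2320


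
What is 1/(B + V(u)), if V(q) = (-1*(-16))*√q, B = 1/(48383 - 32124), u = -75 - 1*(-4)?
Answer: 16259/4804917952257 - 4229681296*I*√71/4804917952257 ≈ 3.3838e-9 - 0.0074174*I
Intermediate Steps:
u = -71 (u = -75 + 4 = -71)
B = 1/16259 ≈ 6.1504e-5
V(q) = 16*√q
1/(B + V(u)) = 1/(1/16259 + 16*√(-71)) = 1/(1/16259 + 16*(I*√71)) = 1/(1/16259 + 16*I*√71)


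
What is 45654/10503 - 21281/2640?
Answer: -11443087/3080880 ≈ -3.7142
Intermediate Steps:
45654/10503 - 21281/2640 = 45654*(1/10503) - 21281*1/2640 = 15218/3501 - 21281/2640 = -11443087/3080880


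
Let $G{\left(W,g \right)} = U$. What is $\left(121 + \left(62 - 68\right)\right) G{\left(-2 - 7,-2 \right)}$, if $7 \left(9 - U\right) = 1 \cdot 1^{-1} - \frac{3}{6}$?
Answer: $\frac{14375}{14} \approx 1026.8$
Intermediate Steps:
$U = \frac{125}{14}$ ($U = 9 - \frac{1 \cdot 1^{-1} - \frac{3}{6}}{7} = 9 - \frac{1 \cdot 1 - \frac{1}{2}}{7} = 9 - \frac{1 - \frac{1}{2}}{7} = 9 - \frac{1}{14} = \frac{125}{14} \approx 8.9286$)
$G{\left(W,g \right)} = \frac{125}{14}$
$\left(121 + \left(62 - 68\right)\right) G{\left(-2 - 7,-2 \right)} = \left(121 + \left(62 - 68\right)\right) \frac{125}{14} = \left(121 - 6\right) \frac{125}{14} = 115 \cdot \frac{125}{14} = \frac{14375}{14}$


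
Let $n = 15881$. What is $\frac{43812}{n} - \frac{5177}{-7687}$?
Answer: $\frac{418998781}{122077247} \approx 3.4322$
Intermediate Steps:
$\frac{43812}{n} - \frac{5177}{-7687} = \frac{43812}{15881} - \frac{5177}{-7687} = 43812 \cdot \frac{1}{15881} - - \frac{5177}{7687} = \frac{43812}{15881} + \frac{5177}{7687} = \frac{418998781}{122077247}$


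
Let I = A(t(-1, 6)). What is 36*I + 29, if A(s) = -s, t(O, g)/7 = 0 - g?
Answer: 1541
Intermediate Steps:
t(O, g) = -7*g (t(O, g) = 7*(0 - g) = 7*(-g) = -7*g)
I = 42 (I = -(-7)*6 = -1*(-42) = 42)
36*I + 29 = 36*42 + 29 = 1512 + 29 = 1541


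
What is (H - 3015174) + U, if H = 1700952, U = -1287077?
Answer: -2601299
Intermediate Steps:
(H - 3015174) + U = (1700952 - 3015174) - 1287077 = -1314222 - 1287077 = -2601299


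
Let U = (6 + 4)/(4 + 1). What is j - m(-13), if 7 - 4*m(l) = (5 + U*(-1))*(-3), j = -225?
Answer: -229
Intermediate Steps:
U = 2 (U = 10/5 = 10*(⅕) = 2)
m(l) = 4 (m(l) = 7/4 - (5 + 2*(-1))*(-3)/4 = 7/4 - (5 - 2)*(-3)/4 = 7/4 - 3*(-3)/4 = 7/4 - ¼*(-9) = 7/4 + 9/4 = 4)
j - m(-13) = -225 - 1*4 = -225 - 4 = -229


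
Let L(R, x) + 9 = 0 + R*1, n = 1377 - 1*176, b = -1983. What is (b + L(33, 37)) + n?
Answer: -758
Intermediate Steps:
n = 1201 (n = 1377 - 176 = 1201)
L(R, x) = -9 + R (L(R, x) = -9 + (0 + R*1) = -9 + (0 + R) = -9 + R)
(b + L(33, 37)) + n = (-1983 + (-9 + 33)) + 1201 = (-1983 + 24) + 1201 = -1959 + 1201 = -758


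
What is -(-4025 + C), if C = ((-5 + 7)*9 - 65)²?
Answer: 1816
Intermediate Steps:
C = 2209 (C = (2*9 - 65)² = (18 - 65)² = (-47)² = 2209)
-(-4025 + C) = -(-4025 + 2209) = -1*(-1816) = 1816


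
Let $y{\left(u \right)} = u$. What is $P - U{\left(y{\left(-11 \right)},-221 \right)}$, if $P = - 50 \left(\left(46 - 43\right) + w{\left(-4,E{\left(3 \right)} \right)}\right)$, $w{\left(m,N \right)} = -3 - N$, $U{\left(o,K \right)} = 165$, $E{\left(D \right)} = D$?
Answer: $-15$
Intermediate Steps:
$P = 150$ ($P = - 50 \left(\left(46 - 43\right) - 6\right) = - 50 \left(3 - 6\right) = \left(-50\right) \left(-3\right) = 150$)
$P - U{\left(y{\left(-11 \right)},-221 \right)} = 150 - 165 = -15$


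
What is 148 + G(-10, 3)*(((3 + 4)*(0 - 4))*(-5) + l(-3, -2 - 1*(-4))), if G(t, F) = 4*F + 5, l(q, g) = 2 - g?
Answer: 2528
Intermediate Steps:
G(t, F) = 5 + 4*F
148 + G(-10, 3)*(((3 + 4)*(0 - 4))*(-5) + l(-3, -2 - 1*(-4))) = 148 + (5 + 4*3)*(((3 + 4)*(0 - 4))*(-5) + (2 - (-2 - 1*(-4)))) = 148 + (5 + 12)*((7*(-4))*(-5) + (2 - (-2 + 4))) = 148 + 17*(-28*(-5) + (2 - 1*2)) = 148 + 17*(140 + (2 - 2)) = 148 + 17*(140 + 0) = 148 + 17*140 = 148 + 2380 = 2528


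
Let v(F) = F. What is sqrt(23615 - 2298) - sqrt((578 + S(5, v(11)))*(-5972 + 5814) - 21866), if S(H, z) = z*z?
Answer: sqrt(21317) - 2*I*sqrt(33077) ≈ 146.0 - 363.74*I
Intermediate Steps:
S(H, z) = z**2
sqrt(23615 - 2298) - sqrt((578 + S(5, v(11)))*(-5972 + 5814) - 21866) = sqrt(23615 - 2298) - sqrt((578 + 11**2)*(-5972 + 5814) - 21866) = sqrt(21317) - sqrt((578 + 121)*(-158) - 21866) = sqrt(21317) - sqrt(699*(-158) - 21866) = sqrt(21317) - sqrt(-110442 - 21866) = sqrt(21317) - sqrt(-132308) = sqrt(21317) - 2*I*sqrt(33077)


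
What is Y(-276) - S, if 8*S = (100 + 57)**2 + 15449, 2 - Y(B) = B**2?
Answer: -324745/4 ≈ -81186.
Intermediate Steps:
Y(B) = 2 - B**2
S = 20049/4 (S = ((100 + 57)**2 + 15449)/8 = (157**2 + 15449)/8 = (24649 + 15449)/8 = (1/8)*40098 = 20049/4 ≈ 5012.3)
Y(-276) - S = (2 - 1*(-276)**2) - 1*20049/4 = (2 - 1*76176) - 20049/4 = (2 - 76176) - 20049/4 = -76174 - 20049/4 = -324745/4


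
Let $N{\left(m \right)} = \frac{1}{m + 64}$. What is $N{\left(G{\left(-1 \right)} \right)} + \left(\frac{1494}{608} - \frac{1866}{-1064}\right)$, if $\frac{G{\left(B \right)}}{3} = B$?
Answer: $\frac{548749}{129808} \approx 4.2274$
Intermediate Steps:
$G{\left(B \right)} = 3 B$
$N{\left(m \right)} = \frac{1}{64 + m}$
$N{\left(G{\left(-1 \right)} \right)} + \left(\frac{1494}{608} - \frac{1866}{-1064}\right) = \frac{1}{64 + 3 \left(-1\right)} + \left(\frac{1494}{608} - \frac{1866}{-1064}\right) = \frac{1}{64 - 3} + \left(1494 \cdot \frac{1}{608} - - \frac{933}{532}\right) = \frac{1}{61} + \left(\frac{747}{304} + \frac{933}{532}\right) = \frac{1}{61} + \frac{8961}{2128} = \frac{548749}{129808}$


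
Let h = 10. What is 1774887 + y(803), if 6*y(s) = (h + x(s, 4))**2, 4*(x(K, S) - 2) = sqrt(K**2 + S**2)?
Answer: 171036281/96 + 5*sqrt(25793) ≈ 1.7824e+6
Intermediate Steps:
x(K, S) = 2 + sqrt(K**2 + S**2)/4
y(s) = (12 + sqrt(16 + s**2)/4)**2/6 (y(s) = (10 + (2 + sqrt(s**2 + 4**2)/4))**2/6 = (10 + (2 + sqrt(s**2 + 16)/4))**2/6 = (10 + (2 + sqrt(16 + s**2)/4))**2/6 = (12 + sqrt(16 + s**2)/4)**2/6)
1774887 + y(803) = 1774887 + (48 + sqrt(16 + 803**2))**2/96 = 1774887 + (48 + sqrt(16 + 644809))**2/96 = 1774887 + (48 + sqrt(644825))**2/96 = 1774887 + (48 + 5*sqrt(25793))**2/96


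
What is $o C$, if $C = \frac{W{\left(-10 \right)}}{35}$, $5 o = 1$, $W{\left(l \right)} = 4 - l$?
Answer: $\frac{2}{25} \approx 0.08$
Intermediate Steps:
$o = \frac{1}{5}$ ($o = \frac{1}{5} \cdot 1 = \frac{1}{5} \approx 0.2$)
$C = \frac{2}{5}$ ($C = \frac{4 - -10}{35} = \left(4 + 10\right) \frac{1}{35} = 14 \cdot \frac{1}{35} = \frac{2}{5} \approx 0.4$)
$o C = \frac{1}{5} \cdot \frac{2}{5} = \frac{2}{25}$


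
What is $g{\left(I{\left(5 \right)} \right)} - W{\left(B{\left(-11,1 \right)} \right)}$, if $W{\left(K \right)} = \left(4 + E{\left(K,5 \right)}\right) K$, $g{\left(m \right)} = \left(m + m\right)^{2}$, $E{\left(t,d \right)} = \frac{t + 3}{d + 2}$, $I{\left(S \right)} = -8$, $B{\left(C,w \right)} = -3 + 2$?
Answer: $\frac{1822}{7} \approx 260.29$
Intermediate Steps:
$B{\left(C,w \right)} = -1$
$E{\left(t,d \right)} = \frac{3 + t}{2 + d}$
$g{\left(m \right)} = 4 m^{2}$ ($g{\left(m \right)} = \left(2 m\right)^{2} = 4 m^{2}$)
$W{\left(K \right)} = K \left(\frac{31}{7} + \frac{K}{7}\right)$ ($W{\left(K \right)} = \left(4 + \frac{3 + K}{2 + 5}\right) K = \left(4 + \frac{3 + K}{7}\right) K = \left(4 + \left(\frac{3}{7} + \frac{K}{7}\right)\right) K = \left(\frac{31}{7} + \frac{K}{7}\right) K = K \left(\frac{31}{7} + \frac{K}{7}\right)$)
$g{\left(I{\left(5 \right)} \right)} - W{\left(B{\left(-11,1 \right)} \right)} = 4 \left(-8\right)^{2} - \frac{1}{7} \left(-1\right) \left(31 - 1\right) = 4 \cdot 64 - \frac{1}{7} \left(-1\right) 30 = 256 - - \frac{30}{7} = 256 + \frac{30}{7} = \frac{1822}{7}$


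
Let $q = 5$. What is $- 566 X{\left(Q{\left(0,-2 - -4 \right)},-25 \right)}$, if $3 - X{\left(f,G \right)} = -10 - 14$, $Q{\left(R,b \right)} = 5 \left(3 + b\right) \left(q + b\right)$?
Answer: $-15282$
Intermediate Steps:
$Q{\left(R,b \right)} = 5 \left(3 + b\right) \left(5 + b\right)$
$X{\left(f,G \right)} = 27$ ($X{\left(f,G \right)} = 3 - \left(-10 - 14\right) = 3 - -24 = 3 + 24 = 27$)
$- 566 X{\left(Q{\left(0,-2 - -4 \right)},-25 \right)} = \left(-566\right) 27 = -15282$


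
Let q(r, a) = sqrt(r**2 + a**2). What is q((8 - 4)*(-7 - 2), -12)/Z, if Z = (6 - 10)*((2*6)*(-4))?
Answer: sqrt(10)/16 ≈ 0.19764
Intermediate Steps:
Z = 192 (Z = -48*(-4) = -4*(-48) = 192)
q(r, a) = sqrt(a**2 + r**2)
q((8 - 4)*(-7 - 2), -12)/Z = sqrt((-12)**2 + ((8 - 4)*(-7 - 2))**2)/192 = sqrt(144 + (4*(-9))**2)*(1/192) = sqrt(144 + (-36)**2)*(1/192) = sqrt(144 + 1296)*(1/192) = sqrt(1440)*(1/192) = (12*sqrt(10))*(1/192) = sqrt(10)/16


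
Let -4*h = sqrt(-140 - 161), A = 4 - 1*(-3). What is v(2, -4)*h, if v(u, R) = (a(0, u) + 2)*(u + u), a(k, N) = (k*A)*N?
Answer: -2*I*sqrt(301) ≈ -34.699*I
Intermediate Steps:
A = 7 (A = 4 + 3 = 7)
h = -I*sqrt(301)/4 (h = -sqrt(-140 - 161)/4 = -I*sqrt(301)/4 ≈ -4.3373*I)
a(k, N) = 7*N*k (a(k, N) = (k*7)*N = (7*k)*N = 7*N*k)
v(u, R) = 4*u (v(u, R) = (7*u*0 + 2)*(u + u) = (0 + 2)*(2*u) = 2*(2*u) = 4*u)
v(2, -4)*h = (4*2)*(-I*sqrt(301)/4) = 8*(-I*sqrt(301)/4) = -2*I*sqrt(301)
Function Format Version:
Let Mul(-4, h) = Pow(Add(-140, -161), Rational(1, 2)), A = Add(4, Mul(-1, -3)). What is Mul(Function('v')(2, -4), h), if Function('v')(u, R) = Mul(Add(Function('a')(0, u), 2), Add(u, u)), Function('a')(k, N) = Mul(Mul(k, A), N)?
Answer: Mul(-2, I, Pow(301, Rational(1, 2))) ≈ Mul(-34.699, I)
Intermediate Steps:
A = 7 (A = Add(4, 3) = 7)
h = Mul(Rational(-1, 4), I, Pow(301, Rational(1, 2))) (h = Mul(Rational(-1, 4), Pow(Add(-140, -161), Rational(1, 2))) = Mul(Rational(-1, 4), Pow(-301, Rational(1, 2))) = Mul(Rational(-1, 4), Mul(I, Pow(301, Rational(1, 2)))) = Mul(Rational(-1, 4), I, Pow(301, Rational(1, 2))) ≈ Mul(-4.3373, I))
Function('a')(k, N) = Mul(7, N, k) (Function('a')(k, N) = Mul(Mul(k, 7), N) = Mul(Mul(7, k), N) = Mul(7, N, k))
Function('v')(u, R) = Mul(4, u) (Function('v')(u, R) = Mul(Add(Mul(7, u, 0), 2), Add(u, u)) = Mul(Add(0, 2), Mul(2, u)) = Mul(2, Mul(2, u)) = Mul(4, u))
Mul(Function('v')(2, -4), h) = Mul(Mul(4, 2), Mul(Rational(-1, 4), I, Pow(301, Rational(1, 2)))) = Mul(8, Mul(Rational(-1, 4), I, Pow(301, Rational(1, 2)))) = Mul(-2, I, Pow(301, Rational(1, 2)))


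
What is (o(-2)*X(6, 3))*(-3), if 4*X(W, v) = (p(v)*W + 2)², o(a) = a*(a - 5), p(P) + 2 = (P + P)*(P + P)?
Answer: -445578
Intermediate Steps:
p(P) = -2 + 4*P² (p(P) = -2 + (P + P)*(P + P) = -2 + (2*P)*(2*P) = -2 + 4*P²)
o(a) = a*(-5 + a)
X(W, v) = (2 + W*(-2 + 4*v²))²/4 (X(W, v) = ((-2 + 4*v²)*W + 2)²/4 = (W*(-2 + 4*v²) + 2)²/4 = (2 + W*(-2 + 4*v²))²/4)
(o(-2)*X(6, 3))*(-3) = ((-2*(-5 - 2))*(1 + 6*(-1 + 2*3²))²)*(-3) = ((-2*(-7))*(1 + 6*(-1 + 2*9))²)*(-3) = (14*(1 + 6*(-1 + 18))²)*(-3) = (14*(1 + 6*17)²)*(-3) = (14*(1 + 102)²)*(-3) = (14*103²)*(-3) = (14*10609)*(-3) = 148526*(-3) = -445578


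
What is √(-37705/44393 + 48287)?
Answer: √95159373648798/44393 ≈ 219.74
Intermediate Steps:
√(-37705/44393 + 48287) = √(2143567086/44393) = √95159373648798/44393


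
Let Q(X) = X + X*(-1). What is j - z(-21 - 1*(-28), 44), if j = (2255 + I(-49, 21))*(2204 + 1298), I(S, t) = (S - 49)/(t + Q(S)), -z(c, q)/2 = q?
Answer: 23642266/3 ≈ 7.8808e+6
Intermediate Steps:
Q(X) = 0 (Q(X) = X - X = 0)
z(c, q) = -2*q
I(S, t) = (-49 + S)/t (I(S, t) = (S - 49)/(t + 0) = (-49 + S)/t)
j = 23642002/3 (j = (2255 + (-49 - 49)/21)*(2204 + 1298) = (2255 + (1/21)*(-98))*3502 = (2255 - 14/3)*3502 = (6751/3)*3502 = 23642002/3 ≈ 7.8807e+6)
j - z(-21 - 1*(-28), 44) = 23642002/3 - (-2)*44 = 23642002/3 - 1*(-88) = 23642002/3 + 88 = 23642266/3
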